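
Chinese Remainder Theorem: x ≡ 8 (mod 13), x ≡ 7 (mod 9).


m₁ = 13, m₂ = 9, gcd = 1, so CRT applies. M = m₁·m₂ = 117
Let M₁ = M/m₁ = 9, M₂ = M/m₂ = 13
Find y₁ ≡ M₁⁻¹ (mod m₁): 9⁻¹ ≡ 3 (mod 13)
Find y₂ ≡ M₂⁻¹ (mod m₂): 13⁻¹ ≡ 7 (mod 9)
x = a₁·M₁·y₁ + a₂·M₂·y₂ = 8·9·3 + 7·13·7 = 853
Reduce mod 117: x ≡ 34
Check: 34 mod 13 = 8 ✓, 34 mod 9 = 7 ✓

x ≡ 34 (mod 117)


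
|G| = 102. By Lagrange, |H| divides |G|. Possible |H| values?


Lagrange's theorem: |H| divides |G|
|G| = 102
Divisors of 102: 1, 2, 3, 6, 17, 34, 51, 102

Possible subgroup orders: {1, 2, 3, 6, 17, 34, 51, 102}


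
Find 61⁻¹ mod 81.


Use the extended Euclidean algorithm to write 1 = 61·s + 81·t; then s mod 81 is the inverse.
Euclidean algorithm:
  61 = 0·81 + 61
  81 = 1·61 + 20
  61 = 3·20 + 1
  20 = 20·1 + 0
gcd(61,81) = 1
Back-substitution gives: 61·(4) + 81·(-3) = 1
So 61⁻¹ ≡ 4 ≡ 4 (mod 81)
Check: 61 × 4 = 244 ≡ 1 (mod 81) ✓

61⁻¹ ≡ 4 (mod 81)


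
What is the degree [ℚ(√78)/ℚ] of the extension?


√78 has minimal polynomial x² - 78 (irreducible over ℚ since 78 is squarefree)

[ℚ(√78)/ℚ] = 2


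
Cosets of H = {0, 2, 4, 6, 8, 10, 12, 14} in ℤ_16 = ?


H = {0, 2, 4, 6, 8, 10, 12, 14}, |H| = 8
Number of cosets = |G|/|H| = 16/8 = 2
0 + H = {0, 2, 4, 6, 8, 10, 12, 14}
1 + H = {1, 3, 5, 7, 9, 11, 13, 15}

Cosets: 0+H={0,2,4,6,8,10,12,14}; 1+H={1,3,5,7,9,11,13,15}


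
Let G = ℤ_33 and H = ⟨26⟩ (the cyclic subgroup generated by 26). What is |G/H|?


|⟨26⟩| = n / gcd(26, 33) = 33 / 1 = 33
H is normal (ℤ_33 is abelian).
|G/H| = |G| / |H| = 33 / 33 = 1

|G/H| = 1


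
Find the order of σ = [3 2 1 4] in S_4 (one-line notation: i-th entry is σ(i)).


Cycle decomposition: (1 3)
Cycle lengths: 2
Order = lcm(2) = 2

ord(σ) = 2


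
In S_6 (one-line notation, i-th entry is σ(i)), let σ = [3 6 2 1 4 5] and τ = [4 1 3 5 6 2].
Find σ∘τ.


σ∘τ: apply τ first, then σ
1 →τ 4 →σ 1
2 →τ 1 →σ 3
3 →τ 3 →σ 2
4 →τ 5 →σ 4
5 →τ 6 →σ 5
6 →τ 2 →σ 6

σ∘τ = [1 3 2 4 5 6]


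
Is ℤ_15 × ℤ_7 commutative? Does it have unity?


Direct product ring; commutative with unity (1,1); but (1,0)·(0,1) = (0,0) gives zero divisors, so not an integral domain
Commutative: Yes
Integral domain: No
Has unity: Yes

ℤ_15 × ℤ_7: Commutative=Yes, Unity=Yes


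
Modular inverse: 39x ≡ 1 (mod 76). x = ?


Use the extended Euclidean algorithm to write 1 = 39·s + 76·t; then s mod 76 is the inverse.
Euclidean algorithm:
  39 = 0·76 + 39
  76 = 1·39 + 37
  39 = 1·37 + 2
  37 = 18·2 + 1
  2 = 2·1 + 0
gcd(39,76) = 1
Back-substitution gives: 39·(-37) + 76·(19) = 1
So 39⁻¹ ≡ -37 ≡ 39 (mod 76)
Check: 39 × 39 = 1521 ≡ 1 (mod 76) ✓

39⁻¹ ≡ 39 (mod 76)


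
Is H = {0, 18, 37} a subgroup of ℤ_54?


Subgroup test for H = {0, 18, 37} in (ℤ_54, +):
(1) 0 ∈ H? Yes
(2) Closure: for all a,b ∈ H, (a+b) mod 54 ∈ H? No  [counterexample: 18 + 18 = 36 ∉ H]
(3) Inverses: for all a ∈ H, -a mod 54 ∈ H? No

No, H is not a subgroup of ℤ_54


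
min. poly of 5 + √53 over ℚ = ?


Let α = 5 + √53. Then α - 5 = √53, so (α - 5)² = 53, giving α² - 10α - 28 = 0. Degree 2 and α ∉ ℚ, so this is the minimal polynomial.

Minimal polynomial: x² - 10x - 28


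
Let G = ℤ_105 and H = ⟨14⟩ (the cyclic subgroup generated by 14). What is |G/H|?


|⟨14⟩| = n / gcd(14, 105) = 105 / 7 = 15
H is normal (ℤ_105 is abelian).
|G/H| = |G| / |H| = 105 / 15 = 7

|G/H| = 7


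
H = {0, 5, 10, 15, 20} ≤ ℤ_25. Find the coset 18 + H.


18 + H = {18 + h (mod 25) : h ∈ H}
18+0=18, 18+5=23, 18+10=3, 18+15=8, 18+20=13
18 + H = {3, 8, 13, 18, 23} = 3 + H

18 + H = {3, 8, 13, 18, 23}


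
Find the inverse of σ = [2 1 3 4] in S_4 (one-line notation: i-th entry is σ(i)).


To find σ⁻¹, swap domain and range:
σ(1) = 2 → σ⁻¹(2) = 1
σ(2) = 1 → σ⁻¹(1) = 2
σ(3) = 3 → σ⁻¹(3) = 3
σ(4) = 4 → σ⁻¹(4) = 4

σ⁻¹ = [2 1 3 4]


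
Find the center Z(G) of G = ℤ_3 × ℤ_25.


Z(G) = {g ∈ G | gx = xg for all x ∈ G}
Direct product of abelian groups is abelian, so Z(G) = G

Z(ℤ_3 × ℤ_25) = ℤ_3 × ℤ_25


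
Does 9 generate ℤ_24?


g generates ℤ_n iff gcd(g, n) = 1
gcd(9, 24) = 3
Since gcd = 3 ≠ 1, ⟨9⟩ has order 8 < 24, so 9 is not a generator.

No, 9 does not generate ℤ_24


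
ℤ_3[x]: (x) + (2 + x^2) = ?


Add coefficients mod 3:
x^0: 0 + 2 = 2 (mod 3)
x^1: 1 + 0 = 1 (mod 3)
x^2: 0 + 1 = 1 (mod 3)
Result: 2 + x + x^2

f + g = 2 + x + x^2


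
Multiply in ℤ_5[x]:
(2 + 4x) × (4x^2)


Expand and collect like terms; reduce coefficients mod 5:
x^0: 2·0 = 0 ≡ 0 (mod 5)
x^1: 2·0 + 4·0 = 0 ≡ 0 (mod 5)
x^2: 2·4 + 4·0 = 8 ≡ 3 (mod 5)
x^3: 4·4 = 16 ≡ 1 (mod 5)
Result: 3x^2 + x^3

f · g = 3x^2 + x^3


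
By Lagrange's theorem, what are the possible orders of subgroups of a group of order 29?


Lagrange's theorem: |H| divides |G|
|G| = 29
Divisors of 29: 1, 29

Possible subgroup orders: {1, 29}


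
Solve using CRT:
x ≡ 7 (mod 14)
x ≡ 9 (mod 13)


m₁ = 14, m₂ = 13, gcd = 1, so CRT applies. M = m₁·m₂ = 182
Let M₁ = M/m₁ = 13, M₂ = M/m₂ = 14
Find y₁ ≡ M₁⁻¹ (mod m₁): 13⁻¹ ≡ 13 (mod 14)
Find y₂ ≡ M₂⁻¹ (mod m₂): 14⁻¹ ≡ 1 (mod 13)
x = a₁·M₁·y₁ + a₂·M₂·y₂ = 7·13·13 + 9·14·1 = 1309
Reduce mod 182: x ≡ 35
Check: 35 mod 14 = 7 ✓, 35 mod 13 = 9 ✓

x ≡ 35 (mod 182)


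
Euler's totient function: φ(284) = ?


Factor n: 284 = 2^2 × 71
φ(n) = n · ∏(1 - 1/p) over distinct primes p | n
φ(284) = 284 · (1 - 1/2) · (1 - 1/71) = 140

φ(284) = 140


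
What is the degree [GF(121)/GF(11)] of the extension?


GF(121) = GF(11^2), so the extension degree is 2

[GF(121)/GF(11)] = 2


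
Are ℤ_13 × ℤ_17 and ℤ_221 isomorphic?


Comparing ℤ_13 × ℤ_17 and ℤ_221:
gcd(13,17) = 1, so ℤ_13 × ℤ_17 ≅ ℤ_221 (CRT)

Yes, ℤ_13 × ℤ_17 ≅ ℤ_221


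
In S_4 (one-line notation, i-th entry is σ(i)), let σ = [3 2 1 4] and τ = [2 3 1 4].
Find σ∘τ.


σ∘τ: apply τ first, then σ
1 →τ 2 →σ 2
2 →τ 3 →σ 1
3 →τ 1 →σ 3
4 →τ 4 →σ 4

σ∘τ = [2 1 3 4]


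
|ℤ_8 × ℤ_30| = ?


|A × B| = |A| · |B|
|ℤ_8 × ℤ_30| = 8 × 30 = 240

|ℤ_8 × ℤ_30| = 240


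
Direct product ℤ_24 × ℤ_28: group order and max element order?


|ℤ_24 × ℤ_28| = 24 × 28 = 672
Max element order = lcm(24,28) = 168
Cyclic? No (gcd=4)

|ℤ_24×ℤ_28| = 672, max element order = 168


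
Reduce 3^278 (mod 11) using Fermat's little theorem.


Fermat's little theorem: if p is prime and gcd(a,p)=1, then a^(p-1) ≡ 1 (mod p)
p = 11 is prime, gcd(3,11) = 1
Reduce exponent: 278 mod 10 = 8
So 3^278 ≡ 3^8 (mod 11)
3^8 mod 11 = 5

3^278 ≡ 5 (mod 11)


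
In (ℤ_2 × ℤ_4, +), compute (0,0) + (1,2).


Operation: componentwise addition mod (2, 4)
(0,0) + (1,2) = ((a₁+b₁) mod 2, (a₂+b₂) mod 4) with a = (0,0), b = (1,2)

(0,0) + (1,2) = (1,2)


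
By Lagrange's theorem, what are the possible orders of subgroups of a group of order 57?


Lagrange's theorem: |H| divides |G|
|G| = 57
Divisors of 57: 1, 3, 19, 57

Possible subgroup orders: {1, 3, 19, 57}


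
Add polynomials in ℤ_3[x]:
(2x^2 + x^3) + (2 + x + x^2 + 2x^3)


Add coefficients mod 3:
x^0: 0 + 2 = 2 (mod 3)
x^1: 0 + 1 = 1 (mod 3)
x^2: 2 + 1 = 0 (mod 3)
x^3: 1 + 2 = 0 (mod 3)
Result: 2 + x

f + g = 2 + x


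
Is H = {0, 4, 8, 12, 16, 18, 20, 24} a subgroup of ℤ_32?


Subgroup test for H = {0, 4, 8, 12, 16, 18, 20, 24} in (ℤ_32, +):
(1) 0 ∈ H? Yes
(2) Closure: for all a,b ∈ H, (a+b) mod 32 ∈ H? No  [counterexample: 4 + 18 = 22 ∉ H]
(3) Inverses: for all a ∈ H, -a mod 32 ∈ H? No

No, H is not a subgroup of ℤ_32


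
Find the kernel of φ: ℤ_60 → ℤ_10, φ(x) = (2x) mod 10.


Kernel = preimage of identity
ker(φ) = {x ∈ ℤ_60 : 2x ≡ 0 (mod 10)}. Since 10 | 60, φ is well-defined. The kernel is the cyclic subgroup ⟨5⟩ of ℤ_60 (order 12), i.e. {0, 5, 10, 15, 20, 25, 30, 35, 40, 45, 50, 55}

ker(φ) = {0, 5, 10, 15, 20, 25, 30, 35, 40, 45, 50, 55}


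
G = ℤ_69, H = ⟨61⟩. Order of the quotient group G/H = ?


|⟨61⟩| = n / gcd(61, 69) = 69 / 1 = 69
H is normal (ℤ_69 is abelian).
|G/H| = |G| / |H| = 69 / 69 = 1

|G/H| = 1


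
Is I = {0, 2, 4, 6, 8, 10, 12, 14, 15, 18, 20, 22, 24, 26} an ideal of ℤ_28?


Check ideal conditions for I = {0, 2, 4, 6, 8, 10, 12, 14, 15, 18, 20, 22, 24, 26} in ℤ_28:
(1) I is an additive subgroup? No
(2) For r ∈ ℤ_28 and a ∈ I: r·a ∈ I? No  [counterexample: r=2, a=8, r·a mod 28 = 16 ∉ I]

No, I is not an ideal of ℤ_28


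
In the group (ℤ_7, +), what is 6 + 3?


Operation: addition mod 7
6 + 3 = (a + b) mod 7 with a = 6, b = 3

6 + 3 = 2


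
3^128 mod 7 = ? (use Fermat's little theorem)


Fermat's little theorem: if p is prime and gcd(a,p)=1, then a^(p-1) ≡ 1 (mod p)
p = 7 is prime, gcd(3,7) = 1
Reduce exponent: 128 mod 6 = 2
So 3^128 ≡ 3^2 (mod 7)
3^2 mod 7 = 2

3^128 ≡ 2 (mod 7)


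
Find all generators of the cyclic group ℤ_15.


g generates ℤ_n iff gcd(g,n) = 1
Checking each g ∈ {1,...,14}:
gcd(1,15) = 1
gcd(2,15) = 1
gcd(3,15) = 3
gcd(4,15) = 1
gcd(5,15) = 5
gcd(6,15) = 3
gcd(7,15) = 1
gcd(8,15) = 1
gcd(9,15) = 3
gcd(10,15) = 5
gcd(11,15) = 1
gcd(12,15) = 3
gcd(13,15) = 1
gcd(14,15) = 1
Generators: {1, 2, 4, 7, 8, 11, 13, 14}
Number of generators = φ(15) = 8

Generators of ℤ_15 = {1, 2, 4, 7, 8, 11, 13, 14}


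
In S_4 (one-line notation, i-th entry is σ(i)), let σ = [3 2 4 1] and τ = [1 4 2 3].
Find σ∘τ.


σ∘τ: apply τ first, then σ
1 →τ 1 →σ 3
2 →τ 4 →σ 1
3 →τ 2 →σ 2
4 →τ 3 →σ 4

σ∘τ = [3 1 2 4]


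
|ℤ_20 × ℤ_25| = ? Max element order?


|ℤ_20 × ℤ_25| = 20 × 25 = 500
Max element order = lcm(20,25) = 100
Cyclic? No (gcd=5)

|ℤ_20×ℤ_25| = 500, max element order = 100


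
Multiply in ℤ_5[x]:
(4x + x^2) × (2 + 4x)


Expand and collect like terms; reduce coefficients mod 5:
x^0: 0·2 = 0 ≡ 0 (mod 5)
x^1: 0·4 + 4·2 = 8 ≡ 3 (mod 5)
x^2: 4·4 + 1·2 = 18 ≡ 3 (mod 5)
x^3: 1·4 = 4 ≡ 4 (mod 5)
Result: 3x + 3x^2 + 4x^3

f · g = 3x + 3x^2 + 4x^3


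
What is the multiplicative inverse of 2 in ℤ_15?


Use the extended Euclidean algorithm to write 1 = 2·s + 15·t; then s mod 15 is the inverse.
Euclidean algorithm:
  2 = 0·15 + 2
  15 = 7·2 + 1
  2 = 2·1 + 0
gcd(2,15) = 1
Back-substitution gives: 2·(-7) + 15·(1) = 1
So 2⁻¹ ≡ -7 ≡ 8 (mod 15)
Check: 2 × 8 = 16 ≡ 1 (mod 15) ✓

2⁻¹ ≡ 8 (mod 15)


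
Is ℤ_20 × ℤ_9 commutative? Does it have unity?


Direct product ring; commutative with unity (1,1); but (1,0)·(0,1) = (0,0) gives zero divisors, so not an integral domain
Commutative: Yes
Integral domain: No
Has unity: Yes

ℤ_20 × ℤ_9: Commutative=Yes, Unity=Yes


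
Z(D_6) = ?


Z(G) = {g ∈ G | gx = xg for all x ∈ G}
For even n, Z(D_n) = {e, r^(n/2)}: the 180° rotation r^3 commutes with every reflection and rotation

Z(D_6) = {e, r^3}


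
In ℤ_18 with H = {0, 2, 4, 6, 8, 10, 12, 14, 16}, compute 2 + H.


2 + H = {2 + h (mod 18) : h ∈ H}
2+0=2, 2+2=4, 2+4=6, 2+6=8, 2+8=10, 2+10=12, 2+12=14, 2+14=16, 2+16=0
2 + H = {0, 2, 4, 6, 8, 10, 12, 14, 16} = 0 + H

2 + H = {0, 2, 4, 6, 8, 10, 12, 14, 16}


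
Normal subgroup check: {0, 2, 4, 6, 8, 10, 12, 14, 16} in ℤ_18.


H = {0, 2, 4, 6, 8, 10, 12, 14, 16} in ℤ_18
ℤ_18 is abelian; every subgroup of an abelian group is normal

Yes, normal subgroup


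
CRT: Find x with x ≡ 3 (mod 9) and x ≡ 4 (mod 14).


m₁ = 9, m₂ = 14, gcd = 1, so CRT applies. M = m₁·m₂ = 126
Let M₁ = M/m₁ = 14, M₂ = M/m₂ = 9
Find y₁ ≡ M₁⁻¹ (mod m₁): 14⁻¹ ≡ 2 (mod 9)
Find y₂ ≡ M₂⁻¹ (mod m₂): 9⁻¹ ≡ 11 (mod 14)
x = a₁·M₁·y₁ + a₂·M₂·y₂ = 3·14·2 + 4·9·11 = 480
Reduce mod 126: x ≡ 102
Check: 102 mod 9 = 3 ✓, 102 mod 14 = 4 ✓

x ≡ 102 (mod 126)


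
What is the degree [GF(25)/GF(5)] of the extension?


GF(25) = GF(5^2), so the extension degree is 2

[GF(25)/GF(5)] = 2


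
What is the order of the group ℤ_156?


ℤ_n has n elements.

|ℤ_156| = 156


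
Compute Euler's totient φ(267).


Factor n: 267 = 3 × 89
φ(n) = n · ∏(1 - 1/p) over distinct primes p | n
φ(267) = 267 · (1 - 1/3) · (1 - 1/89) = 176

φ(267) = 176


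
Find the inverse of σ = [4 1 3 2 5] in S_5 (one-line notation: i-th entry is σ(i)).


To find σ⁻¹, swap domain and range:
σ(1) = 4 → σ⁻¹(4) = 1
σ(2) = 1 → σ⁻¹(1) = 2
σ(3) = 3 → σ⁻¹(3) = 3
σ(4) = 2 → σ⁻¹(2) = 4
σ(5) = 5 → σ⁻¹(5) = 5

σ⁻¹ = [2 4 3 1 5]


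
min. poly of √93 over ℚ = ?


√93 satisfies x² - 93 = 0, irreducible over ℚ since 93 is squarefree

Minimal polynomial: x² - 93


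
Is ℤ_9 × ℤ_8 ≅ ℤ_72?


Comparing ℤ_9 × ℤ_8 and ℤ_72:
gcd(9,8) = 1, so ℤ_9 × ℤ_8 ≅ ℤ_72 (CRT)

Yes, ℤ_9 × ℤ_8 ≅ ℤ_72


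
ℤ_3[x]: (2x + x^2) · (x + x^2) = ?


Expand and collect like terms; reduce coefficients mod 3:
x^0: 0·0 = 0 ≡ 0 (mod 3)
x^1: 0·1 + 2·0 = 0 ≡ 0 (mod 3)
x^2: 0·1 + 2·1 + 1·0 = 2 ≡ 2 (mod 3)
x^3: 2·1 + 1·1 = 3 ≡ 0 (mod 3)
x^4: 1·1 = 1 ≡ 1 (mod 3)
Result: 2x^2 + x^4

f · g = 2x^2 + x^4


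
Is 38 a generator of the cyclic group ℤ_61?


g generates ℤ_n iff gcd(g, n) = 1
gcd(38, 61) = 1
Since gcd = 1, 38 is a generator.

Yes, 38 generates ℤ_61


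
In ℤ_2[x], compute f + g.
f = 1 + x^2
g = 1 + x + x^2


Add coefficients mod 2:
x^0: 1 + 1 = 0 (mod 2)
x^1: 0 + 1 = 1 (mod 2)
x^2: 1 + 1 = 0 (mod 2)
Result: x

f + g = x


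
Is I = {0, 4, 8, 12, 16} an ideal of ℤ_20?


Check ideal conditions for I = {0, 4, 8, 12, 16} in ℤ_20:
(1) I is an additive subgroup? Yes
(2) For r ∈ ℤ_20 and a ∈ I: r·a ∈ I? Yes

Yes, I is an ideal of ℤ_20


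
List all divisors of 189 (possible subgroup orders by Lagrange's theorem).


Lagrange's theorem: |H| divides |G|
|G| = 189
Divisors of 189: 1, 3, 7, 9, 21, 27, 63, 189

Possible subgroup orders: {1, 3, 7, 9, 21, 27, 63, 189}


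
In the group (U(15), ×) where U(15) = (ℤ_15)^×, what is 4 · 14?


Operation: multiplication mod 15
4 · 14 = (a × b) mod 15 with a = 4, b = 14

4 · 14 = 11


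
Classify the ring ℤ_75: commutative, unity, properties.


ℤ_75 is a commutative ring with unity 1; 75 = 3×25 is composite, so 3·25 ≡ 0 gives zero divisors (not an integral domain)
Commutative: Yes
Integral domain: No
Has unity: Yes

ℤ_75: Commutative=Yes, Unity=Yes


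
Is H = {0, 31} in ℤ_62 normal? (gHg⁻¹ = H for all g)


H = {0, 31} in ℤ_62
ℤ_62 is abelian; every subgroup of an abelian group is normal

Yes, normal subgroup


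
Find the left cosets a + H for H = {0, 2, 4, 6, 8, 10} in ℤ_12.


H = {0, 2, 4, 6, 8, 10}, |H| = 6
Number of cosets = |G|/|H| = 12/6 = 2
0 + H = {0, 2, 4, 6, 8, 10}
1 + H = {1, 3, 5, 7, 9, 11}

Cosets: 0+H={0,2,4,6,8,10}; 1+H={1,3,5,7,9,11}


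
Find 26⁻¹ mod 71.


Use the extended Euclidean algorithm to write 1 = 26·s + 71·t; then s mod 71 is the inverse.
Euclidean algorithm:
  26 = 0·71 + 26
  71 = 2·26 + 19
  26 = 1·19 + 7
  19 = 2·7 + 5
  7 = 1·5 + 2
  5 = 2·2 + 1
  2 = 2·1 + 0
gcd(26,71) = 1
Back-substitution gives: 26·(-30) + 71·(11) = 1
So 26⁻¹ ≡ -30 ≡ 41 (mod 71)
Check: 26 × 41 = 1066 ≡ 1 (mod 71) ✓

26⁻¹ ≡ 41 (mod 71)


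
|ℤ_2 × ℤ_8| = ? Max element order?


|ℤ_2 × ℤ_8| = 2 × 8 = 16
Max element order = lcm(2,8) = 8
Cyclic? No (gcd=2)

|ℤ_2×ℤ_8| = 16, max element order = 8


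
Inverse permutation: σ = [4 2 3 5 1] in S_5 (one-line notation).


To find σ⁻¹, swap domain and range:
σ(1) = 4 → σ⁻¹(4) = 1
σ(2) = 2 → σ⁻¹(2) = 2
σ(3) = 3 → σ⁻¹(3) = 3
σ(4) = 5 → σ⁻¹(5) = 4
σ(5) = 1 → σ⁻¹(1) = 5

σ⁻¹ = [5 2 3 1 4]


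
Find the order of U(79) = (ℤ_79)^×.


U(n) is the group of units mod n; |U(n)| = φ(n)
|U(79)| = φ(79) = 78

|U(79) = (ℤ_79)^×| = 78


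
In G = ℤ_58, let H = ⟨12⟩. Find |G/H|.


|⟨12⟩| = n / gcd(12, 58) = 58 / 2 = 29
H is normal (ℤ_58 is abelian).
|G/H| = |G| / |H| = 58 / 29 = 2

|G/H| = 2


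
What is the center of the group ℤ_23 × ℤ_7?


Z(G) = {g ∈ G | gx = xg for all x ∈ G}
Direct product of abelian groups is abelian, so Z(G) = G

Z(ℤ_23 × ℤ_7) = ℤ_23 × ℤ_7


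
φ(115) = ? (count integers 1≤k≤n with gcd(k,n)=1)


Factor n: 115 = 5 × 23
φ(n) = n · ∏(1 - 1/p) over distinct primes p | n
φ(115) = 115 · (1 - 1/5) · (1 - 1/23) = 88

φ(115) = 88


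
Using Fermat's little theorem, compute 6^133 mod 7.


Fermat's little theorem: if p is prime and gcd(a,p)=1, then a^(p-1) ≡ 1 (mod p)
p = 7 is prime, gcd(6,7) = 1
Reduce exponent: 133 mod 6 = 1
So 6^133 ≡ 6^1 (mod 7)
6^1 mod 7 = 6

6^133 ≡ 6 (mod 7)


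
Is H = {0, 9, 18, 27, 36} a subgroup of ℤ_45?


Subgroup test for H = {0, 9, 18, 27, 36} in (ℤ_45, +):
(1) 0 ∈ H? Yes
(2) Closure: for all a,b ∈ H, (a+b) mod 45 ∈ H? Yes
(3) Inverses: for all a ∈ H, -a mod 45 ∈ H? Yes

Yes, H is a subgroup of ℤ_45


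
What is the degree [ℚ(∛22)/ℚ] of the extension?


∛22 has minimal polynomial x³ - 22 (irreducible over ℚ since 22 is not a perfect cube)

[ℚ(∛22)/ℚ] = 3


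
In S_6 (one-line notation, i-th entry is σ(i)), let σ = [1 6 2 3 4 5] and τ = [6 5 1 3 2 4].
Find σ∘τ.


σ∘τ: apply τ first, then σ
1 →τ 6 →σ 5
2 →τ 5 →σ 4
3 →τ 1 →σ 1
4 →τ 3 →σ 2
5 →τ 2 →σ 6
6 →τ 4 →σ 3

σ∘τ = [5 4 1 2 6 3]


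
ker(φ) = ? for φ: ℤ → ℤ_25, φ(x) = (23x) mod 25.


Kernel = preimage of identity
ker(φ) = {x ∈ ℤ : 23x ≡ 0 (mod 25)}. gcd(23,25) = 1, so 23x ≡ 0 (mod 25) ⟺ x ≡ 0 (mod 25/1 = 25). Hence ker(φ) = 25ℤ

ker(φ) = 25ℤ


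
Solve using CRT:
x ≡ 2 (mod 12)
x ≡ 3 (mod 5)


m₁ = 12, m₂ = 5, gcd = 1, so CRT applies. M = m₁·m₂ = 60
Let M₁ = M/m₁ = 5, M₂ = M/m₂ = 12
Find y₁ ≡ M₁⁻¹ (mod m₁): 5⁻¹ ≡ 5 (mod 12)
Find y₂ ≡ M₂⁻¹ (mod m₂): 12⁻¹ ≡ 3 (mod 5)
x = a₁·M₁·y₁ + a₂·M₂·y₂ = 2·5·5 + 3·12·3 = 158
Reduce mod 60: x ≡ 38
Check: 38 mod 12 = 2 ✓, 38 mod 5 = 3 ✓

x ≡ 38 (mod 60)


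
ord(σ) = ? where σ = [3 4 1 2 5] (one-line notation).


Cycle decomposition: (1 3) (2 4)
Cycle lengths: 2, 2
Order = lcm(2, 2) = 2

ord(σ) = 2


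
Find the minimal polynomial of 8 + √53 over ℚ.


Let α = 8 + √53. Then α - 8 = √53, so (α - 8)² = 53, giving α² - 16α + 11 = 0. Degree 2 and α ∉ ℚ, so this is the minimal polynomial.

Minimal polynomial: x² - 16x + 11


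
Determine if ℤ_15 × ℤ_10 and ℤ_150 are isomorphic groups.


Comparing ℤ_15 × ℤ_10 and ℤ_150:
gcd(15,10) = 5 ≠ 1. Max element order in ℤ_15×ℤ_10 is lcm(15,10) = 30 < 150, so it has no element of order 150

No, ℤ_15 × ℤ_10 ≇ ℤ_150


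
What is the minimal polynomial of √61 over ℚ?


√61 satisfies x² - 61 = 0, irreducible over ℚ since 61 is squarefree

Minimal polynomial: x² - 61


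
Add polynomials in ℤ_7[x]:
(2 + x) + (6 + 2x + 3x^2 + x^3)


Add coefficients mod 7:
x^0: 2 + 6 = 1 (mod 7)
x^1: 1 + 2 = 3 (mod 7)
x^2: 0 + 3 = 3 (mod 7)
x^3: 0 + 1 = 1 (mod 7)
Result: 1 + 3x + 3x^2 + x^3

f + g = 1 + 3x + 3x^2 + x^3


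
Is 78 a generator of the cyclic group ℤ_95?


g generates ℤ_n iff gcd(g, n) = 1
gcd(78, 95) = 1
Since gcd = 1, 78 is a generator.

Yes, 78 generates ℤ_95


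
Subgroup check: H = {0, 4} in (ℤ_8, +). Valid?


Subgroup test for H = {0, 4} in (ℤ_8, +):
(1) 0 ∈ H? Yes
(2) Closure: for all a,b ∈ H, (a+b) mod 8 ∈ H? Yes
(3) Inverses: for all a ∈ H, -a mod 8 ∈ H? Yes

Yes, H is a subgroup of ℤ_8


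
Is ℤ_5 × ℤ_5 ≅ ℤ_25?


Comparing ℤ_5 × ℤ_5 and ℤ_25:
gcd(5,5) = 5 ≠ 1. Max element order in ℤ_5×ℤ_5 is lcm(5,5) = 5 < 25, so it has no element of order 25

No, ℤ_5 × ℤ_5 ≇ ℤ_25


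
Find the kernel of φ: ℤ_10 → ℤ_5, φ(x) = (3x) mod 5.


Kernel = preimage of identity
ker(φ) = {x ∈ ℤ_10 : 3x ≡ 0 (mod 5)}. Since 5 | 10, φ is well-defined. The kernel is the cyclic subgroup ⟨5⟩ of ℤ_10 (order 2), i.e. {0, 5}

ker(φ) = {0, 5}


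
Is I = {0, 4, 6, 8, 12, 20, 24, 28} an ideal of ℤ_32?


Check ideal conditions for I = {0, 4, 6, 8, 12, 20, 24, 28} in ℤ_32:
(1) I is an additive subgroup? No
(2) For r ∈ ℤ_32 and a ∈ I: r·a ∈ I? No  [counterexample: r=2, a=8, r·a mod 32 = 16 ∉ I]

No, I is not an ideal of ℤ_32


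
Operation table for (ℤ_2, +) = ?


Elements: {0, 1}
Operation: addition mod 2
Entry (a, b) = (a + b) mod 2

Cayley table:
  | 0 | 1
0 | 0 | 1
1 | 1 | 0


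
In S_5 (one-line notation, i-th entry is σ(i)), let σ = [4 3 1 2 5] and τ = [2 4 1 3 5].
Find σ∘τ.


σ∘τ: apply τ first, then σ
1 →τ 2 →σ 3
2 →τ 4 →σ 2
3 →τ 1 →σ 4
4 →τ 3 →σ 1
5 →τ 5 →σ 5

σ∘τ = [3 2 4 1 5]


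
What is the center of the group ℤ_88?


Z(G) = {g ∈ G | gx = xg for all x ∈ G}
ℤ_88 is abelian, so Z(G) = G

Z(ℤ_88) = ℤ_88


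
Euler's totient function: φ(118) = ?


Factor n: 118 = 2 × 59
φ(n) = n · ∏(1 - 1/p) over distinct primes p | n
φ(118) = 118 · (1 - 1/2) · (1 - 1/59) = 58

φ(118) = 58


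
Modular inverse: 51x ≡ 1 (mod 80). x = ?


Use the extended Euclidean algorithm to write 1 = 51·s + 80·t; then s mod 80 is the inverse.
Euclidean algorithm:
  51 = 0·80 + 51
  80 = 1·51 + 29
  51 = 1·29 + 22
  29 = 1·22 + 7
  22 = 3·7 + 1
  7 = 7·1 + 0
gcd(51,80) = 1
Back-substitution gives: 51·(11) + 80·(-7) = 1
So 51⁻¹ ≡ 11 ≡ 11 (mod 80)
Check: 51 × 11 = 561 ≡ 1 (mod 80) ✓

51⁻¹ ≡ 11 (mod 80)


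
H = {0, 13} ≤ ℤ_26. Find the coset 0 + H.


0 + H = {0 + h (mod 26) : h ∈ H}
0+0=0, 0+13=13

0 + H = {0, 13}


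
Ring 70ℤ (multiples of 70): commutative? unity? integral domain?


70ℤ is a commutative ring under +,× but has no multiplicative identity (1 ∉ 70ℤ); it has no zero divisors, but without unity it is not an integral domain
Commutative: Yes
Integral domain: No
Has unity: No

70ℤ (multiples of 70): Commutative=Yes, Unity=No


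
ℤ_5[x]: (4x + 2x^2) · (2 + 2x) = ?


Expand and collect like terms; reduce coefficients mod 5:
x^0: 0·2 = 0 ≡ 0 (mod 5)
x^1: 0·2 + 4·2 = 8 ≡ 3 (mod 5)
x^2: 4·2 + 2·2 = 12 ≡ 2 (mod 5)
x^3: 2·2 = 4 ≡ 4 (mod 5)
Result: 3x + 2x^2 + 4x^3

f · g = 3x + 2x^2 + 4x^3


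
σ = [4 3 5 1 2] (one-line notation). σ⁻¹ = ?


To find σ⁻¹, swap domain and range:
σ(1) = 4 → σ⁻¹(4) = 1
σ(2) = 3 → σ⁻¹(3) = 2
σ(3) = 5 → σ⁻¹(5) = 3
σ(4) = 1 → σ⁻¹(1) = 4
σ(5) = 2 → σ⁻¹(2) = 5

σ⁻¹ = [4 5 2 1 3]


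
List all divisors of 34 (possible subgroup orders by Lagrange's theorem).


Lagrange's theorem: |H| divides |G|
|G| = 34
Divisors of 34: 1, 2, 17, 34

Possible subgroup orders: {1, 2, 17, 34}


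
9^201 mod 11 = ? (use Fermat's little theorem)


Fermat's little theorem: if p is prime and gcd(a,p)=1, then a^(p-1) ≡ 1 (mod p)
p = 11 is prime, gcd(9,11) = 1
Reduce exponent: 201 mod 10 = 1
So 9^201 ≡ 9^1 (mod 11)
9^1 mod 11 = 9

9^201 ≡ 9 (mod 11)


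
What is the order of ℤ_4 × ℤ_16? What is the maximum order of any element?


|ℤ_4 × ℤ_16| = 4 × 16 = 64
Max element order = lcm(4,16) = 16
Cyclic? No (gcd=4)

|ℤ_4×ℤ_16| = 64, max element order = 16


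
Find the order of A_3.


|A_n| = n!/2 (even permutations)
|A_3| = 3!/2 = 6/2 = 3

|A_3| = 3


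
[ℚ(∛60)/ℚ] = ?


∛60 has minimal polynomial x³ - 60 (irreducible over ℚ since 60 is not a perfect cube)

[ℚ(∛60)/ℚ] = 3


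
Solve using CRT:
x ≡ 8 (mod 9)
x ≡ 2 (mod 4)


m₁ = 9, m₂ = 4, gcd = 1, so CRT applies. M = m₁·m₂ = 36
Let M₁ = M/m₁ = 4, M₂ = M/m₂ = 9
Find y₁ ≡ M₁⁻¹ (mod m₁): 4⁻¹ ≡ 7 (mod 9)
Find y₂ ≡ M₂⁻¹ (mod m₂): 9⁻¹ ≡ 1 (mod 4)
x = a₁·M₁·y₁ + a₂·M₂·y₂ = 8·4·7 + 2·9·1 = 242
Reduce mod 36: x ≡ 26
Check: 26 mod 9 = 8 ✓, 26 mod 4 = 2 ✓

x ≡ 26 (mod 36)


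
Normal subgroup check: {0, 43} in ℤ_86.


H = {0, 43} in ℤ_86
ℤ_86 is abelian; every subgroup of an abelian group is normal

Yes, normal subgroup


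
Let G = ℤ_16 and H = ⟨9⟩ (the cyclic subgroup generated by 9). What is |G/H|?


|⟨9⟩| = n / gcd(9, 16) = 16 / 1 = 16
H is normal (ℤ_16 is abelian).
|G/H| = |G| / |H| = 16 / 16 = 1

|G/H| = 1


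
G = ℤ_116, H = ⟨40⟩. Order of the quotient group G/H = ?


|⟨40⟩| = n / gcd(40, 116) = 116 / 4 = 29
H is normal (ℤ_116 is abelian).
|G/H| = |G| / |H| = 116 / 29 = 4

|G/H| = 4


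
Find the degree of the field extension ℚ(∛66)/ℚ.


∛66 has minimal polynomial x³ - 66 (irreducible over ℚ since 66 is not a perfect cube)

[ℚ(∛66)/ℚ] = 3


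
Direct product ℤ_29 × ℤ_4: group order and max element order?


|ℤ_29 × ℤ_4| = 29 × 4 = 116
Max element order = lcm(29,4) = 116
Cyclic? Yes (gcd=1)

|ℤ_29×ℤ_4| = 116, max element order = 116


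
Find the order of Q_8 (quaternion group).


Q_8 = {±1, ±i, ±j, ±k}
|Q_8| = 8

|Q_8 (quaternion group)| = 8


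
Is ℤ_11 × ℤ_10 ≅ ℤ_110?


Comparing ℤ_11 × ℤ_10 and ℤ_110:
gcd(11,10) = 1, so ℤ_11 × ℤ_10 ≅ ℤ_110 (CRT)

Yes, ℤ_11 × ℤ_10 ≅ ℤ_110


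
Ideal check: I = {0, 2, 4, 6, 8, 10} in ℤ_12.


Check ideal conditions for I = {0, 2, 4, 6, 8, 10} in ℤ_12:
(1) I is an additive subgroup? Yes
(2) For r ∈ ℤ_12 and a ∈ I: r·a ∈ I? Yes

Yes, I is an ideal of ℤ_12


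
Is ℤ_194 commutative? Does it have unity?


ℤ_194 is a commutative ring with unity 1; 194 = 2×97 is composite, so 2·97 ≡ 0 gives zero divisors (not an integral domain)
Commutative: Yes
Integral domain: No
Has unity: Yes

ℤ_194: Commutative=Yes, Unity=Yes


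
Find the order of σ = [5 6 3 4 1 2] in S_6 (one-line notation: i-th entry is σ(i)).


Cycle decomposition: (1 5) (2 6)
Cycle lengths: 2, 2
Order = lcm(2, 2) = 2

ord(σ) = 2


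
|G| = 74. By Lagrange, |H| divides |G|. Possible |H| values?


Lagrange's theorem: |H| divides |G|
|G| = 74
Divisors of 74: 1, 2, 37, 74

Possible subgroup orders: {1, 2, 37, 74}


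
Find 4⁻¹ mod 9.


Use the extended Euclidean algorithm to write 1 = 4·s + 9·t; then s mod 9 is the inverse.
Euclidean algorithm:
  4 = 0·9 + 4
  9 = 2·4 + 1
  4 = 4·1 + 0
gcd(4,9) = 1
Back-substitution gives: 4·(-2) + 9·(1) = 1
So 4⁻¹ ≡ -2 ≡ 7 (mod 9)
Check: 4 × 7 = 28 ≡ 1 (mod 9) ✓

4⁻¹ ≡ 7 (mod 9)


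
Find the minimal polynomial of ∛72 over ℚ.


∛72 satisfies x³ - 72 = 0, irreducible over ℚ (no rational root; 72 is not a perfect cube)

Minimal polynomial: x³ - 72


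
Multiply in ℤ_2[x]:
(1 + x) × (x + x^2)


Expand and collect like terms; reduce coefficients mod 2:
x^0: 1·0 = 0 ≡ 0 (mod 2)
x^1: 1·1 + 1·0 = 1 ≡ 1 (mod 2)
x^2: 1·1 + 1·1 = 2 ≡ 0 (mod 2)
x^3: 1·1 = 1 ≡ 1 (mod 2)
Result: x + x^3

f · g = x + x^3


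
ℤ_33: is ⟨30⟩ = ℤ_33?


g generates ℤ_n iff gcd(g, n) = 1
gcd(30, 33) = 3
Since gcd = 3 ≠ 1, ⟨30⟩ has order 11 < 33, so 30 is not a generator.

No, 30 does not generate ℤ_33


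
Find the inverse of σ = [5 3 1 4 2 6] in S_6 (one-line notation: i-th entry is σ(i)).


To find σ⁻¹, swap domain and range:
σ(1) = 5 → σ⁻¹(5) = 1
σ(2) = 3 → σ⁻¹(3) = 2
σ(3) = 1 → σ⁻¹(1) = 3
σ(4) = 4 → σ⁻¹(4) = 4
σ(5) = 2 → σ⁻¹(2) = 5
σ(6) = 6 → σ⁻¹(6) = 6

σ⁻¹ = [3 5 2 4 1 6]


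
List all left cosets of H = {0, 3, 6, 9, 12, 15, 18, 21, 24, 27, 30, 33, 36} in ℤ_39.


H = {0, 3, 6, 9, 12, 15, 18, 21, 24, 27, 30, 33, 36}, |H| = 13
Number of cosets = |G|/|H| = 39/13 = 3
0 + H = {0, 3, 6, 9, 12, 15, 18, 21, 24, 27, 30, 33, 36}
1 + H = {1, 4, 7, 10, 13, 16, 19, 22, 25, 28, 31, 34, 37}
2 + H = {2, 5, 8, 11, 14, 17, 20, 23, 26, 29, 32, 35, 38}

Cosets: 0+H={0,3,6,9,12,15,18,21,24,27,30,33,36}; 1+H={1,4,7,10,13,16,19,22,25,28,31,34,37}; 2+H={2,5,8,11,14,17,20,23,26,29,32,35,38}


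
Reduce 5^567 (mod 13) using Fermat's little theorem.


Fermat's little theorem: if p is prime and gcd(a,p)=1, then a^(p-1) ≡ 1 (mod p)
p = 13 is prime, gcd(5,13) = 1
Reduce exponent: 567 mod 12 = 3
So 5^567 ≡ 5^3 (mod 13)
5^3 mod 13 = 8

5^567 ≡ 8 (mod 13)


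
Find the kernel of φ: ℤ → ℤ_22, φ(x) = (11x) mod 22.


Kernel = preimage of identity
ker(φ) = {x ∈ ℤ : 11x ≡ 0 (mod 22)}. gcd(11,22) = 11, so 11x ≡ 0 (mod 22) ⟺ x ≡ 0 (mod 22/11 = 2). Hence ker(φ) = 2ℤ

ker(φ) = 2ℤ


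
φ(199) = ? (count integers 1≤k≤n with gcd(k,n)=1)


Factor n: 199 = 199
φ(n) = n · ∏(1 - 1/p) over distinct primes p | n
φ(199) = 199 · (1 - 1/199) = 198

φ(199) = 198


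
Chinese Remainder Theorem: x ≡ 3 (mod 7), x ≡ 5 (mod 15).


m₁ = 7, m₂ = 15, gcd = 1, so CRT applies. M = m₁·m₂ = 105
Let M₁ = M/m₁ = 15, M₂ = M/m₂ = 7
Find y₁ ≡ M₁⁻¹ (mod m₁): 15⁻¹ ≡ 1 (mod 7)
Find y₂ ≡ M₂⁻¹ (mod m₂): 7⁻¹ ≡ 13 (mod 15)
x = a₁·M₁·y₁ + a₂·M₂·y₂ = 3·15·1 + 5·7·13 = 500
Reduce mod 105: x ≡ 80
Check: 80 mod 7 = 3 ✓, 80 mod 15 = 5 ✓

x ≡ 80 (mod 105)


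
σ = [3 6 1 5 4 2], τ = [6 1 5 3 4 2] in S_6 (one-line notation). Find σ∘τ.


σ∘τ: apply τ first, then σ
1 →τ 6 →σ 2
2 →τ 1 →σ 3
3 →τ 5 →σ 4
4 →τ 3 →σ 1
5 →τ 4 →σ 5
6 →τ 2 →σ 6

σ∘τ = [2 3 4 1 5 6]


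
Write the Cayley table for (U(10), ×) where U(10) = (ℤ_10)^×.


Elements: {1, 3, 7, 9}
Operation: multiplication mod 10
Entry (a, b) = (a × b) mod 10

Cayley table:
  | 1 | 3 | 7 | 9
1 | 1 | 3 | 7 | 9
3 | 3 | 9 | 1 | 7
7 | 7 | 1 | 9 | 3
9 | 9 | 7 | 3 | 1


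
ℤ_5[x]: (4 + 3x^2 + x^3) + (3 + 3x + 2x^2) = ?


Add coefficients mod 5:
x^0: 4 + 3 = 2 (mod 5)
x^1: 0 + 3 = 3 (mod 5)
x^2: 3 + 2 = 0 (mod 5)
x^3: 1 + 0 = 1 (mod 5)
Result: 2 + 3x + x^3

f + g = 2 + 3x + x^3


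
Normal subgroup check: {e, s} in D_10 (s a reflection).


H = {e, s} in D_10 (s a reflection)
r·s·r⁻¹ = sr⁻² ≠ s for n ≥ 3, so {e, s} is not closed under conjugation

No, not a normal subgroup


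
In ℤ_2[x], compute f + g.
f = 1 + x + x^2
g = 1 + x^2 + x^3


Add coefficients mod 2:
x^0: 1 + 1 = 0 (mod 2)
x^1: 1 + 0 = 1 (mod 2)
x^2: 1 + 1 = 0 (mod 2)
x^3: 0 + 1 = 1 (mod 2)
Result: x + x^3

f + g = x + x^3


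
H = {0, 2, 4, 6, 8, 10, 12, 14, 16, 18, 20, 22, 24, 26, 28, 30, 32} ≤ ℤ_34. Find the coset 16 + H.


16 + H = {16 + h (mod 34) : h ∈ H}
16+0=16, 16+2=18, 16+4=20, 16+6=22, 16+8=24, 16+10=26, 16+12=28, 16+14=30, 16+16=32, 16+18=0, 16+20=2, 16+22=4, 16+24=6, 16+26=8, 16+28=10, 16+30=12, 16+32=14
16 + H = {0, 2, 4, 6, 8, 10, 12, 14, 16, 18, 20, 22, 24, 26, 28, 30, 32} = 0 + H

16 + H = {0, 2, 4, 6, 8, 10, 12, 14, 16, 18, 20, 22, 24, 26, 28, 30, 32}


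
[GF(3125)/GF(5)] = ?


GF(3125) = GF(5^5), so the extension degree is 5

[GF(3125)/GF(5)] = 5


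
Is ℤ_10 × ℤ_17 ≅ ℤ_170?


Comparing ℤ_10 × ℤ_17 and ℤ_170:
gcd(10,17) = 1, so ℤ_10 × ℤ_17 ≅ ℤ_170 (CRT)

Yes, ℤ_10 × ℤ_17 ≅ ℤ_170


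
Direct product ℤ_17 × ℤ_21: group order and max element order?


|ℤ_17 × ℤ_21| = 17 × 21 = 357
Max element order = lcm(17,21) = 357
Cyclic? Yes (gcd=1)

|ℤ_17×ℤ_21| = 357, max element order = 357


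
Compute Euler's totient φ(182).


Factor n: 182 = 2 × 7 × 13
φ(n) = n · ∏(1 - 1/p) over distinct primes p | n
φ(182) = 182 · (1 - 1/2) · (1 - 1/7) · (1 - 1/13) = 72

φ(182) = 72


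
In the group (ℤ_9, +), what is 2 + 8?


Operation: addition mod 9
2 + 8 = (a + b) mod 9 with a = 2, b = 8

2 + 8 = 1


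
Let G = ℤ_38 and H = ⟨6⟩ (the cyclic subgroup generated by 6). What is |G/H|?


|⟨6⟩| = n / gcd(6, 38) = 38 / 2 = 19
H is normal (ℤ_38 is abelian).
|G/H| = |G| / |H| = 38 / 19 = 2

|G/H| = 2


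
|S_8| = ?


|S_n| = n! (number of permutations of n symbols)
|S_8| = 8! = 40320

|S_8| = 40320


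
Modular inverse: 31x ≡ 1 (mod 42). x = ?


Use the extended Euclidean algorithm to write 1 = 31·s + 42·t; then s mod 42 is the inverse.
Euclidean algorithm:
  31 = 0·42 + 31
  42 = 1·31 + 11
  31 = 2·11 + 9
  11 = 1·9 + 2
  9 = 4·2 + 1
  2 = 2·1 + 0
gcd(31,42) = 1
Back-substitution gives: 31·(19) + 42·(-14) = 1
So 31⁻¹ ≡ 19 ≡ 19 (mod 42)
Check: 31 × 19 = 589 ≡ 1 (mod 42) ✓

31⁻¹ ≡ 19 (mod 42)


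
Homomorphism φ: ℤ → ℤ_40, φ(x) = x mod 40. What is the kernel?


Kernel = preimage of identity
ker(φ) = {x ∈ ℤ : x ≡ 0 (mod 40)} = 40ℤ = {0, ±40, ±80, ...}

ker(φ) = 40ℤ


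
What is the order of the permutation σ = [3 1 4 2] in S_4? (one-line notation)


Cycle decomposition: (1 3 4 2)
Cycle lengths: 4
Order = lcm(4) = 4

ord(σ) = 4


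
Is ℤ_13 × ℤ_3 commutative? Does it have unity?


Direct product ring; commutative with unity (1,1); but (1,0)·(0,1) = (0,0) gives zero divisors, so not an integral domain
Commutative: Yes
Integral domain: No
Has unity: Yes

ℤ_13 × ℤ_3: Commutative=Yes, Unity=Yes


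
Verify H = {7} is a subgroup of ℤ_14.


Subgroup test for H = {7} in (ℤ_14, +):
(1) 0 ∈ H? No
(2) Closure: for all a,b ∈ H, (a+b) mod 14 ∈ H? No  [counterexample: 7 + 7 = 0 ∉ H]
(3) Inverses: for all a ∈ H, -a mod 14 ∈ H? Yes

No, H is not a subgroup of ℤ_14


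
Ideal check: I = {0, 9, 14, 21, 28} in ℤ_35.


Check ideal conditions for I = {0, 9, 14, 21, 28} in ℤ_35:
(1) I is an additive subgroup? No
(2) For r ∈ ℤ_35 and a ∈ I: r·a ∈ I? No  [counterexample: r=2, a=9, r·a mod 35 = 18 ∉ I]

No, I is not an ideal of ℤ_35


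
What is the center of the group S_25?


Z(G) = {g ∈ G | gx = xg for all x ∈ G}
S_n is non-abelian for n ≥ 3; Z(S_25) is trivial

Z(S_25) = {e}


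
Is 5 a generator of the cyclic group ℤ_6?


g generates ℤ_n iff gcd(g, n) = 1
gcd(5, 6) = 1
Since gcd = 1, 5 is a generator.

Yes, 5 generates ℤ_6


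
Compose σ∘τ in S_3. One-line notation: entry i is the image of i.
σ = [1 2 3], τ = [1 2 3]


σ∘τ: apply τ first, then σ
1 →τ 1 →σ 1
2 →τ 2 →σ 2
3 →τ 3 →σ 3

σ∘τ = [1 2 3]


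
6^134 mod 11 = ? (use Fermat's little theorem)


Fermat's little theorem: if p is prime and gcd(a,p)=1, then a^(p-1) ≡ 1 (mod p)
p = 11 is prime, gcd(6,11) = 1
Reduce exponent: 134 mod 10 = 4
So 6^134 ≡ 6^4 (mod 11)
6^4 mod 11 = 9

6^134 ≡ 9 (mod 11)


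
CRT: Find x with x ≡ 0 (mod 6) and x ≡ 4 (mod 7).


m₁ = 6, m₂ = 7, gcd = 1, so CRT applies. M = m₁·m₂ = 42
Let M₁ = M/m₁ = 7, M₂ = M/m₂ = 6
Find y₁ ≡ M₁⁻¹ (mod m₁): 7⁻¹ ≡ 1 (mod 6)
Find y₂ ≡ M₂⁻¹ (mod m₂): 6⁻¹ ≡ 6 (mod 7)
x = a₁·M₁·y₁ + a₂·M₂·y₂ = 0·7·1 + 4·6·6 = 144
Reduce mod 42: x ≡ 18
Check: 18 mod 6 = 0 ✓, 18 mod 7 = 4 ✓

x ≡ 18 (mod 42)


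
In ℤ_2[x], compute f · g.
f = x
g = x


Expand and collect like terms; reduce coefficients mod 2:
x^0: 0·0 = 0 ≡ 0 (mod 2)
x^1: 0·1 + 1·0 = 0 ≡ 0 (mod 2)
x^2: 1·1 = 1 ≡ 1 (mod 2)
Result: x^2

f · g = x^2


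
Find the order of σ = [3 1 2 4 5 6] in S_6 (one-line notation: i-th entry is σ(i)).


Cycle decomposition: (1 3 2)
Cycle lengths: 3
Order = lcm(3) = 3

ord(σ) = 3


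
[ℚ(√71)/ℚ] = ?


√71 has minimal polynomial x² - 71 (irreducible over ℚ since 71 is squarefree)

[ℚ(√71)/ℚ] = 2


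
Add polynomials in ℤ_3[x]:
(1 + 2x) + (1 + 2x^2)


Add coefficients mod 3:
x^0: 1 + 1 = 2 (mod 3)
x^1: 2 + 0 = 2 (mod 3)
x^2: 0 + 2 = 2 (mod 3)
Result: 2 + 2x + 2x^2

f + g = 2 + 2x + 2x^2


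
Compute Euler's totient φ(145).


Factor n: 145 = 5 × 29
φ(n) = n · ∏(1 - 1/p) over distinct primes p | n
φ(145) = 145 · (1 - 1/5) · (1 - 1/29) = 112

φ(145) = 112


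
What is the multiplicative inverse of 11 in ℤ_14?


Use the extended Euclidean algorithm to write 1 = 11·s + 14·t; then s mod 14 is the inverse.
Euclidean algorithm:
  11 = 0·14 + 11
  14 = 1·11 + 3
  11 = 3·3 + 2
  3 = 1·2 + 1
  2 = 2·1 + 0
gcd(11,14) = 1
Back-substitution gives: 11·(-5) + 14·(4) = 1
So 11⁻¹ ≡ -5 ≡ 9 (mod 14)
Check: 11 × 9 = 99 ≡ 1 (mod 14) ✓

11⁻¹ ≡ 9 (mod 14)


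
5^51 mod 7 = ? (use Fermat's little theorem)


Fermat's little theorem: if p is prime and gcd(a,p)=1, then a^(p-1) ≡ 1 (mod p)
p = 7 is prime, gcd(5,7) = 1
Reduce exponent: 51 mod 6 = 3
So 5^51 ≡ 5^3 (mod 7)
5^3 mod 7 = 6

5^51 ≡ 6 (mod 7)


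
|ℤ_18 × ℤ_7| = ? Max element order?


|ℤ_18 × ℤ_7| = 18 × 7 = 126
Max element order = lcm(18,7) = 126
Cyclic? Yes (gcd=1)

|ℤ_18×ℤ_7| = 126, max element order = 126


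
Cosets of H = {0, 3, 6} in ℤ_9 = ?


H = {0, 3, 6}, |H| = 3
Number of cosets = |G|/|H| = 9/3 = 3
0 + H = {0, 3, 6}
1 + H = {1, 4, 7}
2 + H = {2, 5, 8}

Cosets: 0+H={0,3,6}; 1+H={1,4,7}; 2+H={2,5,8}


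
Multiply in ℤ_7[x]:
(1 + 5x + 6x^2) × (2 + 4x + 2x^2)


Expand and collect like terms; reduce coefficients mod 7:
x^0: 1·2 = 2 ≡ 2 (mod 7)
x^1: 1·4 + 5·2 = 14 ≡ 0 (mod 7)
x^2: 1·2 + 5·4 + 6·2 = 34 ≡ 6 (mod 7)
x^3: 5·2 + 6·4 = 34 ≡ 6 (mod 7)
x^4: 6·2 = 12 ≡ 5 (mod 7)
Result: 2 + 6x^2 + 6x^3 + 5x^4

f · g = 2 + 6x^2 + 6x^3 + 5x^4


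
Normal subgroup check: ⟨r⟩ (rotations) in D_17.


H = ⟨r⟩ (rotations) in D_17
The rotation subgroup ⟨r⟩ has index 2 in D_17, so it is normal

Yes, normal subgroup


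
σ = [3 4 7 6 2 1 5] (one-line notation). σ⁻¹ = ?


To find σ⁻¹, swap domain and range:
σ(1) = 3 → σ⁻¹(3) = 1
σ(2) = 4 → σ⁻¹(4) = 2
σ(3) = 7 → σ⁻¹(7) = 3
σ(4) = 6 → σ⁻¹(6) = 4
σ(5) = 2 → σ⁻¹(2) = 5
σ(6) = 1 → σ⁻¹(1) = 6
σ(7) = 5 → σ⁻¹(5) = 7

σ⁻¹ = [6 5 1 2 7 4 3]


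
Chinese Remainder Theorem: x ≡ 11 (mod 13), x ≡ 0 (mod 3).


m₁ = 13, m₂ = 3, gcd = 1, so CRT applies. M = m₁·m₂ = 39
Let M₁ = M/m₁ = 3, M₂ = M/m₂ = 13
Find y₁ ≡ M₁⁻¹ (mod m₁): 3⁻¹ ≡ 9 (mod 13)
Find y₂ ≡ M₂⁻¹ (mod m₂): 13⁻¹ ≡ 1 (mod 3)
x = a₁·M₁·y₁ + a₂·M₂·y₂ = 11·3·9 + 0·13·1 = 297
Reduce mod 39: x ≡ 24
Check: 24 mod 13 = 11 ✓, 24 mod 3 = 0 ✓

x ≡ 24 (mod 39)


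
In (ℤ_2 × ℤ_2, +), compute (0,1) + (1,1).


Operation: componentwise addition mod (2, 2)
(0,1) + (1,1) = ((a₁+b₁) mod 2, (a₂+b₂) mod 2) with a = (0,1), b = (1,1)

(0,1) + (1,1) = (1,0)


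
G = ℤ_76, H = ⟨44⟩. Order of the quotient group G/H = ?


|⟨44⟩| = n / gcd(44, 76) = 76 / 4 = 19
H is normal (ℤ_76 is abelian).
|G/H| = |G| / |H| = 76 / 19 = 4

|G/H| = 4


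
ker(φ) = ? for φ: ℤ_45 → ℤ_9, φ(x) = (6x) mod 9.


Kernel = preimage of identity
ker(φ) = {x ∈ ℤ_45 : 6x ≡ 0 (mod 9)}. Since 9 | 45, φ is well-defined. The kernel is the cyclic subgroup ⟨3⟩ of ℤ_45 (order 15), i.e. {0, 3, 6, 9, 12, 15, 18, 21, 24, 27, 30, 33, 36, 39, 42}

ker(φ) = {0, 3, 6, 9, 12, 15, 18, 21, 24, 27, 30, 33, 36, 39, 42}


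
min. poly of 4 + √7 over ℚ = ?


Let α = 4 + √7. Then α - 4 = √7, so (α - 4)² = 7, giving α² - 8α + 9 = 0. Degree 2 and α ∉ ℚ, so this is the minimal polynomial.

Minimal polynomial: x² - 8x + 9
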